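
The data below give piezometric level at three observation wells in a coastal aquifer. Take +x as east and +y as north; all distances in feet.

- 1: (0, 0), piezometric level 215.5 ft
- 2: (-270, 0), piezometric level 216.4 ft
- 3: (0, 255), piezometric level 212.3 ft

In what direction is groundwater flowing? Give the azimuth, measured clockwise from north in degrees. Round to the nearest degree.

∂h/∂x = (216.4 − 215.5) / (-270 − 0) = -0.003333
∂h/∂y = (212.3 − 215.5) / (255 − 0) = -0.01255
Flow direction (−∇h) has components (+0.003333 E, +0.01255 N).
Azimuth = atan2(E, N) = atan2(+0.003333, +0.01255) = 14.9° ≈ 015°.

015°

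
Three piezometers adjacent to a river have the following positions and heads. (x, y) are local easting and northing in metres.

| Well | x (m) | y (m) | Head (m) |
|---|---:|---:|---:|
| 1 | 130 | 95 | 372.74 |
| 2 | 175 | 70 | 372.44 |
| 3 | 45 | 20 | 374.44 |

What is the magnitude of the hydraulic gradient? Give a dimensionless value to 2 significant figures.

0.015

Differences from 1: to 2 (Δx, Δy, Δh) = (45, -25, -0.30); to 3 = (-85, -75, +1.70).
Solve a·Δx + b·Δy = Δh: det = 45·(-75) − (-85)·(-25) = -5500.
∂h/∂x = [(-0.30)·(-75) − (+1.70)·(-25)] / -5500 = -0.01182
∂h/∂y = [45·(+1.70) − (-85)·(-0.30)] / -5500 = -0.009273
|∇h| = √(-0.01182² + -0.009273²) = 0.01502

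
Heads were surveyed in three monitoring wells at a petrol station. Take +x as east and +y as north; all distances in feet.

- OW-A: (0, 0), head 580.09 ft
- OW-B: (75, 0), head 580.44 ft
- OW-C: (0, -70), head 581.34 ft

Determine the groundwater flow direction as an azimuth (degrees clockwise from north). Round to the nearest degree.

∂h/∂x = (580.44 − 580.09) / (75 − 0) = +0.004667
∂h/∂y = (581.34 − 580.09) / (-70 − 0) = -0.01786
Flow direction (−∇h) has components (-0.004667 E, +0.01786 N).
Azimuth = atan2(E, N) = atan2(-0.004667, +0.01786) = 345.4° ≈ 345°.

345°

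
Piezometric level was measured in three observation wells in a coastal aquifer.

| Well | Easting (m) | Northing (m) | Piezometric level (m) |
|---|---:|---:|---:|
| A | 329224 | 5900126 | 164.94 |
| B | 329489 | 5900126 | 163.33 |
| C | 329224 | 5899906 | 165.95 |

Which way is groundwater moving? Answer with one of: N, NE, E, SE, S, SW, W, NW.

∂h/∂x = (163.33 − 164.94) / (329489 − 329224) = -0.006075
∂h/∂y = (165.95 − 164.94) / (5899906 − 5900126) = -0.004591
Flow = −∇h = (+0.006075 east, +0.004591 north), which points northeast.

NE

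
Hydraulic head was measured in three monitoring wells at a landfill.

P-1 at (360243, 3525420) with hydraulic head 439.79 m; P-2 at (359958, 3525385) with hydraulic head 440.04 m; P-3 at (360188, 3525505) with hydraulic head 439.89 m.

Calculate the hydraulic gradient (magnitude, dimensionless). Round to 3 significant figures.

With h = a·x + b·y + c and P-1 as origin, the differences give:
  (-285)·a + (-35)·b = +0.25
  (-55)·a + 85·b = +0.10
Eliminate b (×85 and ×(-35), subtract): -26150·a = 24.750 → a = ∂h/∂x = -0.0009465
Back-substitute: b = ∂h/∂y = +0.0005641.
|∇h| = √(-0.0009465² + 0.0005641²) = 0.001102

0.00110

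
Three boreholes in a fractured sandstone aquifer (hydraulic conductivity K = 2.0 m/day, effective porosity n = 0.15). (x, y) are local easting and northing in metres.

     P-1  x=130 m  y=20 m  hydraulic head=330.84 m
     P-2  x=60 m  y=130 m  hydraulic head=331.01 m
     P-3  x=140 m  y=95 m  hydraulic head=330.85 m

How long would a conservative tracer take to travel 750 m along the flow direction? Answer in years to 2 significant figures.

Taking P-1 as reference: P-2−P-1 = (-70, 110, +0.17); P-3−P-1 = (10, 75, +0.01).
Determinant of the coordinate differences = (-70)·75 − 10·110 = -6350.
∂h/∂x = [(+0.17)·75 − (+0.01)·110] / -6350 = -0.001835
∂h/∂y = [(-70)·(+0.01) − 10·(+0.17)] / -6350 = +0.0003780
|∇h| = √(-0.001835² + 0.0003780²) = 0.001874
Seepage velocity v = K·i/n = 2.0 × 0.001874 / 0.15 = 0.02499 m/day.
t = 750 / 0.02499 = 3.001e+04 days = 82.2 years.

82 years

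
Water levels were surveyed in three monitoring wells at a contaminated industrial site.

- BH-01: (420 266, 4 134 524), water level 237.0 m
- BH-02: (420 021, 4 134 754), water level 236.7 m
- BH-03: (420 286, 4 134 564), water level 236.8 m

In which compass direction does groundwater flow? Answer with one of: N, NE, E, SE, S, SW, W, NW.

NE

Three-point gradient (reference BH-01): Δ to BH-02 = (-245, 230, -0.3), Δ to BH-03 = (20, 40, -0.2).
∂h/∂x = -0.002361, ∂h/∂y = -0.003819 (det = -14400).
Flow = −∇h = (+0.002361 east, +0.003819 north), which points northeast.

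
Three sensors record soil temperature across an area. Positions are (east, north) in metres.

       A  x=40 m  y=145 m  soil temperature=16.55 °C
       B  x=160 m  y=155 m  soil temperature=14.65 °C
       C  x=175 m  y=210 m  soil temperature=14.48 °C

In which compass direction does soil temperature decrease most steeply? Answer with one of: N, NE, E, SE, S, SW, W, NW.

With T = a·x + b·y + c and A as origin, the differences give:
  120·a + 10·b = -1.90
  135·a + 65·b = -2.07
Eliminate b (×65 and ×10, subtract): 6450·a = -102.800 → a = ∂T/∂x = -0.01594
Back-substitute: b = ∂T/∂y = +0.001256.
Steepest decrease is along −∇f = (+0.01594 E, -0.001256 N) → east.

E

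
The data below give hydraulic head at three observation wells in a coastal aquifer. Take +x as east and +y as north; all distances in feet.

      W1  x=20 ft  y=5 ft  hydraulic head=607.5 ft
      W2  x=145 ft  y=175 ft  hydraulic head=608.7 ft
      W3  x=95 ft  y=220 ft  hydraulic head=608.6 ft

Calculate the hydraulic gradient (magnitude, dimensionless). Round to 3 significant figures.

Three-point gradient (reference W1): Δ to W2 = (125, 170, +1.2), Δ to W3 = (75, 215, +1.1).
∂h/∂x = +0.005027, ∂h/∂y = +0.003363 (det = 14125).
|∇h| = √(0.005027² + 0.003363²) = 0.006048

0.00605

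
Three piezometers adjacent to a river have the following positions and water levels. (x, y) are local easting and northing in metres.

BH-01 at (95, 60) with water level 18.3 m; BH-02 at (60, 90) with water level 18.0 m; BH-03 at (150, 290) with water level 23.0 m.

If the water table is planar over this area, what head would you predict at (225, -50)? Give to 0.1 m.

19.4 m

With h = a·x + b·y + c and BH-01 as origin, the differences give:
  (-35)·a + 30·b = -0.3
  55·a + 230·b = +4.7
Eliminate b (×230 and ×30, subtract): -9700·a = -210.00 → a = ∂h/∂x = +0.02165
Back-substitute: b = ∂h/∂y = +0.01526.
h(225, -50) = 18.3 + (+0.02165)·(130) + (+0.01526)·(-110) = 18.3 +2.814 -1.678 = 19.436 m.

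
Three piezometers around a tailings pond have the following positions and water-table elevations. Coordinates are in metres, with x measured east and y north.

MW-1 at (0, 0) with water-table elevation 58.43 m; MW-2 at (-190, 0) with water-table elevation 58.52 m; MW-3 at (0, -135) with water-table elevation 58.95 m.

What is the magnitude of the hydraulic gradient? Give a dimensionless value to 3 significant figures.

∂h/∂x = (58.52 − 58.43) / (-190 − 0) = -0.0004737
∂h/∂y = (58.95 − 58.43) / (-135 − 0) = -0.003852
|∇h| = √(-0.0004737² + -0.003852²) = 0.003881

0.00388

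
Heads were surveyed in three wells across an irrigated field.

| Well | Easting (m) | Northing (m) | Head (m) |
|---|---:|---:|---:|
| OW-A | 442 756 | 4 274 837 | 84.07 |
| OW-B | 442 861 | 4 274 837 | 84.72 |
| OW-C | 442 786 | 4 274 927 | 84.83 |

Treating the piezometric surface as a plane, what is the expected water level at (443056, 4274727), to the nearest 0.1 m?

With h = a·x + b·y + c and OW-A as origin, the differences give:
  105·a + 0·b = +0.65
  30·a + 90·b = +0.76
Eliminate b (×90 and ×0, subtract): 9450·a = 58.500 → a = ∂h/∂x = +0.006190
Back-substitute: b = ∂h/∂y = +0.006381.
h(443056, 4274727) = 84.07 + (+0.006190)·(300) + (+0.006381)·(-110) = 84.07 +1.857 -0.702 = 85.225 m.

85.2 m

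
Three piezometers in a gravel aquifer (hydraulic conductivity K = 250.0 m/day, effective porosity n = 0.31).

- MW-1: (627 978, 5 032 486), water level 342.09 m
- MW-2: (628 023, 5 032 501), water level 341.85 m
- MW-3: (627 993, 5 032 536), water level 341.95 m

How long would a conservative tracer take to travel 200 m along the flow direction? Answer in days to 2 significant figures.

With h = a·x + b·y + c and MW-1 as origin, the differences give:
  45·a + 15·b = -0.24
  15·a + 50·b = -0.14
Eliminate b (×50 and ×15, subtract): 2025·a = -9.900 → a = ∂h/∂x = -0.004889
Back-substitute: b = ∂h/∂y = -0.001333.
|∇h| = √(-0.004889² + -0.001333²) = 0.005067
Seepage velocity v = K·i/n = 250.0 × 0.005067 / 0.31 = 4.086 m/day.
t = 200 / 4.086 = 48.95 days.

49 days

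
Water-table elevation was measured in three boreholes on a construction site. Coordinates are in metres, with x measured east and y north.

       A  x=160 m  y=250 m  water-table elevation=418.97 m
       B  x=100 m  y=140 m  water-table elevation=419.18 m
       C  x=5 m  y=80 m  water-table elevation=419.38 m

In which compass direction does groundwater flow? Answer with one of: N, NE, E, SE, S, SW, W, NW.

NE

Differences from A: to B (Δx, Δy, Δh) = (-60, -110, +0.21); to C = (-155, -170, +0.41).
Determinant of the coordinate differences = (-60)·(-170) − (-155)·(-110) = -6850.
∂h/∂x = [(+0.21)·(-170) − (+0.41)·(-110)] / -6850 = -0.001372
∂h/∂y = [(-60)·(+0.41) − (-155)·(+0.21)] / -6850 = -0.001161
Flow = −∇h = (+0.001372 east, +0.001161 north), which points northeast.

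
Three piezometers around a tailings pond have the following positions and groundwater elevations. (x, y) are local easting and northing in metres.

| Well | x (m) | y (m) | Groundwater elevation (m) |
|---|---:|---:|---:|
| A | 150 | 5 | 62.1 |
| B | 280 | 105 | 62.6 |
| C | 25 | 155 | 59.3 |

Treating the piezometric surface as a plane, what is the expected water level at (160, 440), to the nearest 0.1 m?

With h = a·x + b·y + c and A as origin, the differences give:
  130·a + 100·b = +0.5
  (-125)·a + 150·b = -2.8
Eliminate b (×150 and ×100, subtract): 32000·a = 355.00 → a = ∂h/∂x = +0.01109
Back-substitute: b = ∂h/∂y = -0.009422.
h(160, 440) = 62.1 + (+0.01109)·(10) + (-0.009422)·(435) = 62.1 +0.111 -4.099 = 58.112 m.

58.1 m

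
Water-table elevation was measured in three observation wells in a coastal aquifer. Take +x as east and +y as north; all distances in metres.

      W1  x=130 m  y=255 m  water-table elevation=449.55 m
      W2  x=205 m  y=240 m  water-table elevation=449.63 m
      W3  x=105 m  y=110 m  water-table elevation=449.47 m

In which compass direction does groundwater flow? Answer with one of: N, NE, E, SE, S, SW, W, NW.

W

Taking W1 as reference: W2−W1 = (75, -15, +0.08); W3−W1 = (-25, -145, -0.08).
Determinant of the coordinate differences = 75·(-145) − (-25)·(-15) = -11250.
∂h/∂x = [(+0.08)·(-145) − (-0.08)·(-15)] / -11250 = +0.001138
∂h/∂y = [75·(-0.08) − (-25)·(+0.08)] / -11250 = +0.0003556
Flow = −∇h = (-0.001138 east, -0.0003556 north), which points west.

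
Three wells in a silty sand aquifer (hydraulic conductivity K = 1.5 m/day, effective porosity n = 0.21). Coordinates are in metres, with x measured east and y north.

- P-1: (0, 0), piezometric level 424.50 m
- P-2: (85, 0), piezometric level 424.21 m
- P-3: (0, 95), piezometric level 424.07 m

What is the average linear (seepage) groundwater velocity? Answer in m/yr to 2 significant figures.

15 m/yr

∂h/∂x = (424.21 − 424.50) / (85 − 0) = -0.003412
∂h/∂y = (424.07 − 424.50) / (95 − 0) = -0.004526
|∇h| = √(-0.003412² + -0.004526²) = 0.005668
Seepage velocity v = K·i/n = 1.5 × 0.005668 / 0.21 = 0.04049 m/day = 14.79 m/yr.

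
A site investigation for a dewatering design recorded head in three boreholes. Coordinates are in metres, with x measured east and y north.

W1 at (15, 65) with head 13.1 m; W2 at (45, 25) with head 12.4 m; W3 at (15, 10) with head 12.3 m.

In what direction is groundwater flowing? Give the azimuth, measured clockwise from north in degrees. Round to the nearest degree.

165°

Differences from W1: to W2 (Δx, Δy, Δh) = (30, -40, -0.7); to W3 = (0, -55, -0.8).
Determinant of the coordinate differences = 30·(-55) − 0·(-40) = -1650.
∂h/∂x = [(-0.7)·(-55) − (-0.8)·(-40)] / -1650 = -0.003939
∂h/∂y = [30·(-0.8) − 0·(-0.7)] / -1650 = +0.01455
Flow direction (−∇h) has components (+0.003939 E, -0.01455 N).
Azimuth = atan2(E, N) = atan2(+0.003939, -0.01455) = 164.8° ≈ 165°.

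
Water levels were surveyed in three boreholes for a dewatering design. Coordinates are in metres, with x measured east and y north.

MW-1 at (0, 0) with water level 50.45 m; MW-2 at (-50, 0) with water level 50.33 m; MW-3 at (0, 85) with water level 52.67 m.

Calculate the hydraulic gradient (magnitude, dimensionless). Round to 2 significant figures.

0.026

∂h/∂x = (50.33 − 50.45) / (-50 − 0) = +0.002400
∂h/∂y = (52.67 − 50.45) / (85 − 0) = +0.02612
|∇h| = √(0.002400² + 0.02612²) = 0.02623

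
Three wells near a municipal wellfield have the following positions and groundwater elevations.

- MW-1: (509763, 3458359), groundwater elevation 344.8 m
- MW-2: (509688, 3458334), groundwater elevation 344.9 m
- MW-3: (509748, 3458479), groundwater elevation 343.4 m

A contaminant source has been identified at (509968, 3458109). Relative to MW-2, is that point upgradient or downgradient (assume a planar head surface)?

upgradient

With h = a·x + b·y + c and MW-1 as origin, the differences give:
  (-75)·a + (-25)·b = +0.1
  (-15)·a + 120·b = -1.4
Eliminate b (×120 and ×(-25), subtract): -9375·a = -23.00 → a = ∂h/∂x = +0.002453
Back-substitute: b = ∂h/∂y = -0.01136.
Head at (509968, 3458109) = 344.8 + (+0.002453)·(205) + (-0.01136)·(-250) = 348.14 m.
That is higher than the 344.9 m at MW-2, so the point is upgradient.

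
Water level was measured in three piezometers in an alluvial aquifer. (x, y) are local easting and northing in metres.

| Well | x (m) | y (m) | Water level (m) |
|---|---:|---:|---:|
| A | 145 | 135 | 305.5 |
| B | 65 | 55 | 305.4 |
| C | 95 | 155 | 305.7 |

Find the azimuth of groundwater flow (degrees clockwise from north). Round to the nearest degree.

Taking A as reference: B−A = (-80, -80, -0.1); C−A = (-50, 20, +0.2).
Determinant of the coordinate differences = (-80)·20 − (-50)·(-80) = -5600.
∂h/∂x = [(-0.1)·20 − (+0.2)·(-80)] / -5600 = -0.002500
∂h/∂y = [(-80)·(+0.2) − (-50)·(-0.1)] / -5600 = +0.003750
Flow direction (−∇h) has components (+0.002500 E, -0.003750 N).
Azimuth = atan2(E, N) = atan2(+0.002500, -0.003750) = 146.3° ≈ 146°.

146°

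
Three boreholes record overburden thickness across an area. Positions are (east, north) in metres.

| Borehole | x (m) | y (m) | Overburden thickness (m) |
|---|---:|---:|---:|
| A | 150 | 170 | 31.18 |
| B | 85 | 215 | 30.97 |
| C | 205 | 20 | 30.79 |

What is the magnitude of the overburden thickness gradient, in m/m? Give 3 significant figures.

0.00844 m/m

Differences from A: to B (Δx, Δy, Δh) = (-65, 45, -0.21); to C = (55, -150, -0.39).
Solve a·Δx + b·Δy = Δd: det = (-65)·(-150) − 55·45 = 7275.
∂d/∂x = [(-0.21)·(-150) − (-0.39)·45] / 7275 = +0.006742
∂d/∂y = [(-65)·(-0.39) − 55·(-0.21)] / 7275 = +0.005072
|∇f| = √(0.006742² + 0.005072²) = 0.008437 m/m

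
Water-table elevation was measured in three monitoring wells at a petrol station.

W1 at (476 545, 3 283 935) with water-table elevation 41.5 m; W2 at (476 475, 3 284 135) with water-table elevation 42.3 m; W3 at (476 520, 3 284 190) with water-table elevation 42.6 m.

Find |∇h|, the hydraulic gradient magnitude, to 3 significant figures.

0.00461

Differences from W1: to W2 (Δx, Δy, Δh) = (-70, 200, +0.8); to W3 = (-25, 255, +1.1).
Determinant of the coordinate differences = (-70)·255 − (-25)·200 = -12850.
∂h/∂x = [(+0.8)·255 − (+1.1)·200] / -12850 = +0.001245
∂h/∂y = [(-70)·(+1.1) − (-25)·(+0.8)] / -12850 = +0.004436
|∇h| = √(0.001245² + 0.004436²) = 0.004607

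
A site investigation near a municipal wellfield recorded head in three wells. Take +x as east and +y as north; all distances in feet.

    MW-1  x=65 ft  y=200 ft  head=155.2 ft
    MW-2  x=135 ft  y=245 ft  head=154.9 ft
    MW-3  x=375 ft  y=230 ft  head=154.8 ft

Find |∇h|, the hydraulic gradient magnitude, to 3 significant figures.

With h = a·x + b·y + c and MW-1 as origin, the differences give:
  70·a + 45·b = -0.3
  310·a + 30·b = -0.4
Eliminate b (×30 and ×45, subtract): -11850·a = 9.00 → a = ∂h/∂x = -0.0007595
Back-substitute: b = ∂h/∂y = -0.005485.
|∇h| = √(-0.0007595² + -0.005485²) = 0.005537

0.00554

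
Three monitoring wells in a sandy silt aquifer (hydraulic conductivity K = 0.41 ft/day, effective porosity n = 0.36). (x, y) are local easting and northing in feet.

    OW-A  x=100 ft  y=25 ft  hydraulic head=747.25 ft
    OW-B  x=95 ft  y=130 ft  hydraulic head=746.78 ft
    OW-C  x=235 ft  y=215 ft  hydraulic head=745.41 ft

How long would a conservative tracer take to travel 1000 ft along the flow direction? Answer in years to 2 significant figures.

290 years

Differences from OW-A: to OW-B (Δx, Δy, Δh) = (-5, 105, -0.47); to OW-C = (135, 190, -1.84).
Determinant of the coordinate differences = (-5)·190 − 135·105 = -15125.
∂h/∂x = [(-0.47)·190 − (-1.84)·105] / -15125 = -0.006869
∂h/∂y = [(-5)·(-1.84) − 135·(-0.47)] / -15125 = -0.004803
|∇h| = √(-0.006869² + -0.004803²) = 0.008382
Seepage velocity v = K·i/n = 0.41 × 0.008382 / 0.36 = 0.009546 ft/day.
t = 1000 / 0.009546 = 1.048e+05 days = 287 years.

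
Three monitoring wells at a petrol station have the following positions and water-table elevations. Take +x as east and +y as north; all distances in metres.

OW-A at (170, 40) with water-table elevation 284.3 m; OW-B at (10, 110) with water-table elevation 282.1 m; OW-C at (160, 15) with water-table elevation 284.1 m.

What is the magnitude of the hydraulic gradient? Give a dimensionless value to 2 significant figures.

Taking OW-A as reference: OW-B−OW-A = (-160, 70, -2.2); OW-C−OW-A = (-10, -25, -0.2).
Solve a·Δx + b·Δy = Δh: det = (-160)·(-25) − (-10)·70 = 4700.
∂h/∂x = [(-2.2)·(-25) − (-0.2)·70] / 4700 = +0.01468
∂h/∂y = [(-160)·(-0.2) − (-10)·(-2.2)] / 4700 = +0.002128
|∇h| = √(0.01468² + 0.002128²) = 0.01483

0.015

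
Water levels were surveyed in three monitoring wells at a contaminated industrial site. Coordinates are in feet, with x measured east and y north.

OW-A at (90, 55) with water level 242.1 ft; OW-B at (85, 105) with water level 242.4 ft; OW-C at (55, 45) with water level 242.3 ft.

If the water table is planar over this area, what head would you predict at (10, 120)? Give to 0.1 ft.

Differences from OW-A: to OW-B (Δx, Δy, Δh) = (-5, 50, +0.3); to OW-C = (-35, -10, +0.2).
Solve a·Δx + b·Δy = Δh: det = (-5)·(-10) − (-35)·50 = 1800.
∂h/∂x = [(+0.3)·(-10) − (+0.2)·50] / 1800 = -0.007222
∂h/∂y = [(-5)·(+0.2) − (-35)·(+0.3)] / 1800 = +0.005278
h(10, 120) = 242.1 + (-0.007222)·(-80) + (+0.005278)·(65) = 242.1 +0.578 +0.343 = 243.021 ft.

243.0 ft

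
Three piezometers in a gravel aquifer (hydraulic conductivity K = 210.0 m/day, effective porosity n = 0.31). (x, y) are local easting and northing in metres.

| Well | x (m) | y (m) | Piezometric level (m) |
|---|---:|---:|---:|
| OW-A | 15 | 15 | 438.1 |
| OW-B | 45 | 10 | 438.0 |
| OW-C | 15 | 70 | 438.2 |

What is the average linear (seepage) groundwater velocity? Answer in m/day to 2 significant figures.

Three-point gradient (reference OW-A): Δ to OW-B = (30, -5, -0.1), Δ to OW-C = (0, 55, +0.1).
∂h/∂x = -0.003030, ∂h/∂y = +0.001818 (det = 1650).
|∇h| = √(-0.003030² + 0.001818²) = 0.003534
Seepage velocity v = K·i/n = 210.0 × 0.003534 / 0.31 = 2.394 m/day.

2.4 m/day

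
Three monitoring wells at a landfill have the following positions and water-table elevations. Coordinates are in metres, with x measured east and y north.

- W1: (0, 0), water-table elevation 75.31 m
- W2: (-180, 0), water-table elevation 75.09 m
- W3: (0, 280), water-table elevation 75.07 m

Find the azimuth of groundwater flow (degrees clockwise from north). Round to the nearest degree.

305°

∂h/∂x = (75.09 − 75.31) / (-180 − 0) = +0.001222
∂h/∂y = (75.07 − 75.31) / (280 − 0) = -0.0008571
Flow direction (−∇h) has components (-0.001222 E, +0.0008571 N).
Azimuth = atan2(E, N) = atan2(-0.001222, +0.0008571) = 305.0° ≈ 305°.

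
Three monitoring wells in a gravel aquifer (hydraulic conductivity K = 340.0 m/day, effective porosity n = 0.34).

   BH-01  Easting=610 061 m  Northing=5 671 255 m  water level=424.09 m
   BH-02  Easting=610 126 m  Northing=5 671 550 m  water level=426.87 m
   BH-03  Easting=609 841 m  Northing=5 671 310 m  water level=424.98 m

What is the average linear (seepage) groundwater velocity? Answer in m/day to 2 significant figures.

Differences from BH-01: to BH-02 (Δx, Δy, Δh) = (65, 295, +2.78); to BH-03 = (-220, 55, +0.89).
Solve a·Δx + b·Δy = Δh: det = 65·55 − (-220)·295 = 68475.
∂h/∂x = [(+2.78)·55 − (+0.89)·295] / 68475 = -0.001601
∂h/∂y = [65·(+0.89) − (-220)·(+2.78)] / 68475 = +0.009777
|∇h| = √(-0.001601² + 0.009777²) = 0.009907
Seepage velocity v = K·i/n = 340.0 × 0.009907 / 0.34 = 9.907 m/day.

9.9 m/day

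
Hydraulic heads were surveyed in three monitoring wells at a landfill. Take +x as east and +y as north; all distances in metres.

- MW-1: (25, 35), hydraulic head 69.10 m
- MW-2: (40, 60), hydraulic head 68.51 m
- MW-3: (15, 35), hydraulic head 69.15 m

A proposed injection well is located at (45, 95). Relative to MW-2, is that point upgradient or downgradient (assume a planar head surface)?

downgradient

Three-point gradient (reference MW-1): Δ to MW-2 = (15, 25, -0.59), Δ to MW-3 = (-10, 0, +0.05).
∂h/∂x = -0.005000, ∂h/∂y = -0.02060 (det = 250).
Head at (45, 95) = 69.10 + (-0.005000)·(20) + (-0.02060)·(60) = 67.76 m.
That is lower than the 68.51 m at MW-2, so the point is downgradient.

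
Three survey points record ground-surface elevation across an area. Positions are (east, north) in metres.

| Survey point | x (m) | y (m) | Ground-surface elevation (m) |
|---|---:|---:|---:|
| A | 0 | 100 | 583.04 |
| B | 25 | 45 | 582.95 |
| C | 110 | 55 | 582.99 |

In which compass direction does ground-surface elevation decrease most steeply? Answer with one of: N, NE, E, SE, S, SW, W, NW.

S

Taking A as reference: B−A = (25, -55, -0.09); C−A = (110, -45, -0.05).
Solve a·Δx + b·Δy = Δz: det = 25·(-45) − 110·(-55) = 4925.
∂z/∂x = [(-0.09)·(-45) − (-0.05)·(-55)] / 4925 = +0.0002640
∂z/∂y = [25·(-0.05) − 110·(-0.09)] / 4925 = +0.001756
Steepest decrease is along −∇f = (-0.0002640 E, -0.001756 N) → south.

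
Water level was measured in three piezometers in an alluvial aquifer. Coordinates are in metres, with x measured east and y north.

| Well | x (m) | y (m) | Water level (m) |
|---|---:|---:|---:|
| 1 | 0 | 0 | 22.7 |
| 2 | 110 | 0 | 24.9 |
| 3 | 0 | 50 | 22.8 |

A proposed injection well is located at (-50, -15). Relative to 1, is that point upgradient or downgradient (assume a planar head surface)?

downgradient

∂h/∂x = (24.9 − 22.7) / (110 − 0) = +0.02000
∂h/∂y = (22.8 − 22.7) / (50 − 0) = +0.002000
Head at (-50, -15) = 22.7 + (+0.02000)·(-50) + (+0.002000)·(-15) = 21.67 m.
That is lower than the 22.7 m at 1, so the point is downgradient.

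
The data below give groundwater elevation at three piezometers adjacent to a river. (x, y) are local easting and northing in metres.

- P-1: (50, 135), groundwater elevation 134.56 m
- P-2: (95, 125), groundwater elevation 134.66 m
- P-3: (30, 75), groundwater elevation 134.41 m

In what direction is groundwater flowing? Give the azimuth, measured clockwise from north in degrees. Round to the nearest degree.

With h = a·x + b·y + c and P-1 as origin, the differences give:
  45·a + (-10)·b = +0.10
  (-20)·a + (-60)·b = -0.15
Eliminate b (×(-60) and ×(-10), subtract): -2900·a = -7.500 → a = ∂h/∂x = +0.002586
Back-substitute: b = ∂h/∂y = +0.001638.
Flow direction (−∇h) has components (-0.002586 E, -0.001638 N).
Azimuth = atan2(E, N) = atan2(-0.002586, -0.001638) = 237.7° ≈ 238°.

238°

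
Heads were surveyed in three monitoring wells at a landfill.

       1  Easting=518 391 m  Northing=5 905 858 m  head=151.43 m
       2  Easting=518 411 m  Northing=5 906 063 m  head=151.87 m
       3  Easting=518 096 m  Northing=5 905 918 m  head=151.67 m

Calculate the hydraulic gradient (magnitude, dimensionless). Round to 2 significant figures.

Taking 1 as reference: 2−1 = (20, 205, +0.44); 3−1 = (-295, 60, +0.24).
Solve a·Δx + b·Δy = Δh: det = 20·60 − (-295)·205 = 61675.
∂h/∂x = [(+0.44)·60 − (+0.24)·205] / 61675 = -0.0003697
∂h/∂y = [20·(+0.24) − (-295)·(+0.44)] / 61675 = +0.002182
|∇h| = √(-0.0003697² + 0.002182²) = 0.002213

0.0022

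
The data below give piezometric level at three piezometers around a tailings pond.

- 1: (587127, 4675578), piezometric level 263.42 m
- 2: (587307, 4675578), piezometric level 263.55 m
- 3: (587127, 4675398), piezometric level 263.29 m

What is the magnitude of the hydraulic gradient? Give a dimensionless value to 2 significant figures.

0.0010

∂h/∂x = (263.55 − 263.42) / (587307 − 587127) = +0.0007222
∂h/∂y = (263.29 − 263.42) / (4675398 − 4675578) = +0.0007222
|∇h| = √(0.0007222² + 0.0007222²) = 0.001021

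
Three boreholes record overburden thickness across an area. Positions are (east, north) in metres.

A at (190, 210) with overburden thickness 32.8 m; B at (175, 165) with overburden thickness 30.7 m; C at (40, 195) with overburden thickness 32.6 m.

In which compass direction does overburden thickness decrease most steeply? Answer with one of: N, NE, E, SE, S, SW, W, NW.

S

Differences from A: to B (Δx, Δy, Δh) = (-15, -45, -2.1); to C = (-150, -15, -0.2).
Determinant of the coordinate differences = (-15)·(-15) − (-150)·(-45) = -6525.
∂d/∂x = [(-2.1)·(-15) − (-0.2)·(-45)] / -6525 = -0.003448
∂d/∂y = [(-15)·(-0.2) − (-150)·(-2.1)] / -6525 = +0.04782
Steepest decrease is along −∇f = (+0.003448 E, -0.04782 N) → south.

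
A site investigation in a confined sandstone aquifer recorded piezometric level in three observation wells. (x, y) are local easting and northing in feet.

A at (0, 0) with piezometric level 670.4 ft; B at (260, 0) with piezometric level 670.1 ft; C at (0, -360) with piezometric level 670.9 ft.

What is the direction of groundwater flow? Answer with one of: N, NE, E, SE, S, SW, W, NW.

NE

∂h/∂x = (670.1 − 670.4) / (260 − 0) = -0.001154
∂h/∂y = (670.9 − 670.4) / (-360 − 0) = -0.001389
Flow = −∇h = (+0.001154 east, +0.001389 north), which points northeast.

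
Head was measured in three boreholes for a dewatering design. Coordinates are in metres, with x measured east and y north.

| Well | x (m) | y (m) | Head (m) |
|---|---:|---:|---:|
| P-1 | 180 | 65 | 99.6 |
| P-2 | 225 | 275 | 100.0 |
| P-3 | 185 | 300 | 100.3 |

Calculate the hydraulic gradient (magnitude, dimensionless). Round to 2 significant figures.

Taking P-1 as reference: P-2−P-1 = (45, 210, +0.4); P-3−P-1 = (5, 235, +0.7).
Determinant of the coordinate differences = 45·235 − 5·210 = 9525.
∂h/∂x = [(+0.4)·235 − (+0.7)·210] / 9525 = -0.005564
∂h/∂y = [45·(+0.7) − 5·(+0.4)] / 9525 = +0.003097
|∇h| = √(-0.005564² + 0.003097²) = 0.006368

0.0064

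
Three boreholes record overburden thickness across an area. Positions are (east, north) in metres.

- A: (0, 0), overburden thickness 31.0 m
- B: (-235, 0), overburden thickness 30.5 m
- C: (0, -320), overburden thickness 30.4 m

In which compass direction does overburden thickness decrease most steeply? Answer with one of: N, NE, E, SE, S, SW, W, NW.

∂d/∂x = (30.5 − 31.0) / (-235 − 0) = +0.002128
∂d/∂y = (30.4 − 31.0) / (-320 − 0) = +0.001875
Steepest decrease is along −∇f = (-0.002128 E, -0.001875 N) → southwest.

SW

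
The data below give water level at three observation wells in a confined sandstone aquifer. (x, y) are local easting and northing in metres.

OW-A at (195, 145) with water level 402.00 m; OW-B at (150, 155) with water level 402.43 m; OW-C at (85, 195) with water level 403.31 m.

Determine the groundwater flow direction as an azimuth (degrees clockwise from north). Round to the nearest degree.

With h = a·x + b·y + c and OW-A as origin, the differences give:
  (-45)·a + 10·b = +0.43
  (-110)·a + 50·b = +1.31
Eliminate b (×50 and ×10, subtract): -1150·a = 8.400 → a = ∂h/∂x = -0.007304
Back-substitute: b = ∂h/∂y = +0.01013.
Flow direction (−∇h) has components (+0.007304 E, -0.01013 N).
Azimuth = atan2(E, N) = atan2(+0.007304, -0.01013) = 144.2° ≈ 144°.

144°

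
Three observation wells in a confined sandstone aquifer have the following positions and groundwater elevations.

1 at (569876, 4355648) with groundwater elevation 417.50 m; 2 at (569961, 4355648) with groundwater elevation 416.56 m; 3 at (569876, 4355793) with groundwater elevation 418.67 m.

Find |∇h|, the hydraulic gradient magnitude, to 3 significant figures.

0.0137

∂h/∂x = (416.56 − 417.50) / (569961 − 569876) = -0.01106
∂h/∂y = (418.67 − 417.50) / (4355793 − 4355648) = +0.008069
|∇h| = √(-0.01106² + 0.008069²) = 0.01369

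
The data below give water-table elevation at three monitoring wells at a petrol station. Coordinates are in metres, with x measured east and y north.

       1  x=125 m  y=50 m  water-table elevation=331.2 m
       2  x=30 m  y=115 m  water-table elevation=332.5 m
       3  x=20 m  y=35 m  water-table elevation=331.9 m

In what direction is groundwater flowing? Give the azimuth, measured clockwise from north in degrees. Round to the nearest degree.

137°

Differences from 1: to 2 (Δx, Δy, Δh) = (-95, 65, +1.3); to 3 = (-105, -15, +0.7).
Determinant of the coordinate differences = (-95)·(-15) − (-105)·65 = 8250.
∂h/∂x = [(+1.3)·(-15) − (+0.7)·65] / 8250 = -0.007879
∂h/∂y = [(-95)·(+0.7) − (-105)·(+1.3)] / 8250 = +0.008485
Flow direction (−∇h) has components (+0.007879 E, -0.008485 N).
Azimuth = atan2(E, N) = atan2(+0.007879, -0.008485) = 137.1° ≈ 137°.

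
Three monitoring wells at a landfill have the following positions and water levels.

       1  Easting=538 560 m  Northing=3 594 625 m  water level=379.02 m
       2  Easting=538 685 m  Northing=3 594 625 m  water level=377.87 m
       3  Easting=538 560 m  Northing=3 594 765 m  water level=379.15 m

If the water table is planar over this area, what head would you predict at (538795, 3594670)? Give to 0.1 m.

∂h/∂x = (377.87 − 379.02) / (538685 − 538560) = -0.009200
∂h/∂y = (379.15 − 379.02) / (3594765 − 3594625) = +0.0009286
h(538795, 3594670) = 379.02 + (-0.009200)·(235) + (+0.0009286)·(45) = 379.02 -2.162 +0.042 = 376.900 m.

376.9 m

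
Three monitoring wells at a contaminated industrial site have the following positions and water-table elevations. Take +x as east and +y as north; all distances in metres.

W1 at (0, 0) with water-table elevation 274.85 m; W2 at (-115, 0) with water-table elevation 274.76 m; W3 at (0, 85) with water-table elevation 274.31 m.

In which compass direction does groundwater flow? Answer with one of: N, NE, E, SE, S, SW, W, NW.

∂h/∂x = (274.76 − 274.85) / (-115 − 0) = +0.0007826
∂h/∂y = (274.31 − 274.85) / (85 − 0) = -0.006353
Flow = −∇h = (-0.0007826 east, +0.006353 north), which points north.

N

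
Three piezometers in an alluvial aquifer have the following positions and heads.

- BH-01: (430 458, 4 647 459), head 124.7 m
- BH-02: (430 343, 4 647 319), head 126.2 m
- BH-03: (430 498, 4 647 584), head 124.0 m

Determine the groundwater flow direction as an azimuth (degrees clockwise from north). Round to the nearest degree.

077°

Taking BH-01 as reference: BH-02−BH-01 = (-115, -140, +1.5); BH-03−BH-01 = (40, 125, -0.7).
Determinant of the coordinate differences = (-115)·125 − 40·(-140) = -8775.
∂h/∂x = [(+1.5)·125 − (-0.7)·(-140)] / -8775 = -0.01020
∂h/∂y = [(-115)·(-0.7) − 40·(+1.5)] / -8775 = -0.002336
Flow direction (−∇h) has components (+0.01020 E, +0.002336 N).
Azimuth = atan2(E, N) = atan2(+0.01020, +0.002336) = 77.1° ≈ 077°.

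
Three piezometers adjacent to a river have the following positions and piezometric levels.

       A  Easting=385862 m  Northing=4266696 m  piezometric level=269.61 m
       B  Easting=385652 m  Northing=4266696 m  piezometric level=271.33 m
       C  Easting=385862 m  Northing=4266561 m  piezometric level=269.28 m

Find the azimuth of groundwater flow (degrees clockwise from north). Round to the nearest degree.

107°

∂h/∂x = (271.33 − 269.61) / (385652 − 385862) = -0.008190
∂h/∂y = (269.28 − 269.61) / (4266561 − 4266696) = +0.002444
Flow direction (−∇h) has components (+0.008190 E, -0.002444 N).
Azimuth = atan2(E, N) = atan2(+0.008190, -0.002444) = 106.6° ≈ 107°.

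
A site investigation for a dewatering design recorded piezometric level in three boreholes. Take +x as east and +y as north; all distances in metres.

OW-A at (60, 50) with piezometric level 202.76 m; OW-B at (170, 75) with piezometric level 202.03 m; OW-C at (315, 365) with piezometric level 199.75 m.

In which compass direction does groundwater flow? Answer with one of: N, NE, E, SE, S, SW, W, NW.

Taking OW-A as reference: OW-B−OW-A = (110, 25, -0.73); OW-C−OW-A = (255, 315, -3.01).
Determinant of the coordinate differences = 110·315 − 255·25 = 28275.
∂h/∂x = [(-0.73)·315 − (-3.01)·25] / 28275 = -0.005471
∂h/∂y = [110·(-3.01) − 255·(-0.73)] / 28275 = -0.005126
Flow = −∇h = (+0.005471 east, +0.005126 north), which points northeast.

NE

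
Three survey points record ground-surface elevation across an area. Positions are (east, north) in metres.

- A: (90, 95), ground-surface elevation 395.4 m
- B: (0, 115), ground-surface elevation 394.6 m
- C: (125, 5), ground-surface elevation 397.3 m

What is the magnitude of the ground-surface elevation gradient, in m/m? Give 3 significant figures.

With z = a·x + b·y + c and A as origin, the differences give:
  (-90)·a + 20·b = -0.8
  35·a + (-90)·b = +1.9
Eliminate b (×(-90) and ×20, subtract): 7400·a = 34.00 → a = ∂z/∂x = +0.004595
Back-substitute: b = ∂z/∂y = -0.01932.
|∇f| = √(0.004595² + -0.01932²) = 0.01986 m/m

0.0199 m/m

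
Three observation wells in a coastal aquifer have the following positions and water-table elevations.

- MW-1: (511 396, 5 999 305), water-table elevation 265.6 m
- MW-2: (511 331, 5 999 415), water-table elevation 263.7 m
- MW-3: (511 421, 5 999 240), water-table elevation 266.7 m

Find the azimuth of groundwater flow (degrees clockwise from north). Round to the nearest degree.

Taking MW-1 as reference: MW-2−MW-1 = (-65, 110, -1.9); MW-3−MW-1 = (25, -65, +1.1).
Determinant of the coordinate differences = (-65)·(-65) − 25·110 = 1475.
∂h/∂x = [(-1.9)·(-65) − (+1.1)·110] / 1475 = +0.001695
∂h/∂y = [(-65)·(+1.1) − 25·(-1.9)] / 1475 = -0.01627
Flow direction (−∇h) has components (-0.001695 E, +0.01627 N).
Azimuth = atan2(E, N) = atan2(-0.001695, +0.01627) = 354.1° ≈ 354°.

354°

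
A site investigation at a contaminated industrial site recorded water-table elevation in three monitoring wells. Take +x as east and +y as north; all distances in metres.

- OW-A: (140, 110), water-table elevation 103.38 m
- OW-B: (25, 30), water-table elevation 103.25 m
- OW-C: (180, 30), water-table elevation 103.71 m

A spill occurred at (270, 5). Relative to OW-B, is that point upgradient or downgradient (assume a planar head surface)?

upgradient

Differences from OW-A: to OW-B (Δx, Δy, Δh) = (-115, -80, -0.13); to OW-C = (40, -80, +0.33).
Solve a·Δx + b·Δy = Δh: det = (-115)·(-80) − 40·(-80) = 12400.
∂h/∂x = [(-0.13)·(-80) − (+0.33)·(-80)] / 12400 = +0.002968
∂h/∂y = [(-115)·(+0.33) − 40·(-0.13)] / 12400 = -0.002641
Head at (270, 5) = 103.38 + (+0.002968)·(130) + (-0.002641)·(-105) = 104.04 m.
That is higher than the 103.25 m at OW-B, so the point is upgradient.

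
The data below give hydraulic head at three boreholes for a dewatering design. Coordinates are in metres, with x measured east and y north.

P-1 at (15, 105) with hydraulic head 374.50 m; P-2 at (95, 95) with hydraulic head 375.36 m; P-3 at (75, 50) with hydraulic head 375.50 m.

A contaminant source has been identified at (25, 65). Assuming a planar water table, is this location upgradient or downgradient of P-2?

Differences from P-1: to P-2 (Δx, Δy, Δh) = (80, -10, +0.86); to P-3 = (60, -55, +1.00).
Solve a·Δx + b·Δy = Δh: det = 80·(-55) − 60·(-10) = -3800.
∂h/∂x = [(+0.86)·(-55) − (+1.00)·(-10)] / -3800 = +0.009816
∂h/∂y = [80·(+1.00) − 60·(+0.86)] / -3800 = -0.007474
Head at (25, 65) = 374.50 + (+0.009816)·(10) + (-0.007474)·(-40) = 374.90 m.
That is lower than the 375.36 m at P-2, so the point is downgradient.

downgradient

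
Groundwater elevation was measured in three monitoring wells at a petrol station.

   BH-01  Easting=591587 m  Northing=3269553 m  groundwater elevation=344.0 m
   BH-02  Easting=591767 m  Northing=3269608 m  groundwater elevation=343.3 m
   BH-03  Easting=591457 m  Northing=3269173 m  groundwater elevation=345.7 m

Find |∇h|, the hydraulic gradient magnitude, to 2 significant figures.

Differences from BH-01: to BH-02 (Δx, Δy, Δh) = (180, 55, -0.7); to BH-03 = (-130, -380, +1.7).
Solve a·Δx + b·Δy = Δh: det = 180·(-380) − (-130)·55 = -61250.
∂h/∂x = [(-0.7)·(-380) − (+1.7)·55] / -61250 = -0.002816
∂h/∂y = [180·(+1.7) − (-130)·(-0.7)] / -61250 = -0.003510
|∇h| = √(-0.002816² + -0.003510²) = 0.0045

0.0045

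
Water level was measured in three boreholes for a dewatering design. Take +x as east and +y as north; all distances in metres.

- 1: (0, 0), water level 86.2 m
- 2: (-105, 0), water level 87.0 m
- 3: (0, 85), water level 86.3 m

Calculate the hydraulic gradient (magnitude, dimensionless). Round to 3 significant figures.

∂h/∂x = (87.0 − 86.2) / (-105 − 0) = -0.007619
∂h/∂y = (86.3 − 86.2) / (85 − 0) = +0.001176
|∇h| = √(-0.007619² + 0.001176²) = 0.007709

0.00771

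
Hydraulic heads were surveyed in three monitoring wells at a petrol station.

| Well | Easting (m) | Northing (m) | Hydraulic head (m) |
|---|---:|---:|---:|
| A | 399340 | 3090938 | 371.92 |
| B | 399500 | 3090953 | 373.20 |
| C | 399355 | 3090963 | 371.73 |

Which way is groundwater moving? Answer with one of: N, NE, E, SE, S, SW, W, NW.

NW

Differences from A: to B (Δx, Δy, Δh) = (160, 15, +1.28); to C = (15, 25, -0.19).
Solve a·Δx + b·Δy = Δh: det = 160·25 − 15·15 = 3775.
∂h/∂x = [(+1.28)·25 − (-0.19)·15] / 3775 = +0.009232
∂h/∂y = [160·(-0.19) − 15·(+1.28)] / 3775 = -0.01314
Flow = −∇h = (-0.009232 east, +0.01314 north), which points northwest.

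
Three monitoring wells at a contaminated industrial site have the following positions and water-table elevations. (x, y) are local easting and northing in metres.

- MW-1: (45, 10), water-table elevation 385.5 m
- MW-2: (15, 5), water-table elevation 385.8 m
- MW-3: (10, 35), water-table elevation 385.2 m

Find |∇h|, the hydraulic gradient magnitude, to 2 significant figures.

Differences from MW-1: to MW-2 (Δx, Δy, Δh) = (-30, -5, +0.3); to MW-3 = (-35, 25, -0.3).
Solve a·Δx + b·Δy = Δh: det = (-30)·25 − (-35)·(-5) = -925.
∂h/∂x = [(+0.3)·25 − (-0.3)·(-5)] / -925 = -0.006486
∂h/∂y = [(-30)·(-0.3) − (-35)·(+0.3)] / -925 = -0.02108
|∇h| = √(-0.006486² + -0.02108²) = 0.02206

0.022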